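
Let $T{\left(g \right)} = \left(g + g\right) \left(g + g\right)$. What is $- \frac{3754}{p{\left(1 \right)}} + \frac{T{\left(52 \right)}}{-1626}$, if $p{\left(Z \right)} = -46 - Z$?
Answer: $\frac{2797826}{38211} \approx 73.22$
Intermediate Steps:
$T{\left(g \right)} = 4 g^{2}$ ($T{\left(g \right)} = 2 g 2 g = 4 g^{2}$)
$- \frac{3754}{p{\left(1 \right)}} + \frac{T{\left(52 \right)}}{-1626} = - \frac{3754}{-46 - 1} + \frac{4 \cdot 52^{2}}{-1626} = - \frac{3754}{-46 - 1} + 4 \cdot 2704 \left(- \frac{1}{1626}\right) = - \frac{3754}{-47} + 10816 \left(- \frac{1}{1626}\right) = \left(-3754\right) \left(- \frac{1}{47}\right) - \frac{5408}{813} = \frac{3754}{47} - \frac{5408}{813} = \frac{2797826}{38211}$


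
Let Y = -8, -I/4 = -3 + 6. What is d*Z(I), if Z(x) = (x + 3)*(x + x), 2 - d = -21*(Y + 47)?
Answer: 177336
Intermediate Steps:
I = -12 (I = -4*(-3 + 6) = -4*3 = -12)
d = 821 (d = 2 - (-21)*(-8 + 47) = 2 - (-21)*39 = 2 - 1*(-819) = 2 + 819 = 821)
Z(x) = 2*x*(3 + x) (Z(x) = (3 + x)*(2*x) = 2*x*(3 + x))
d*Z(I) = 821*(2*(-12)*(3 - 12)) = 821*(2*(-12)*(-9)) = 821*216 = 177336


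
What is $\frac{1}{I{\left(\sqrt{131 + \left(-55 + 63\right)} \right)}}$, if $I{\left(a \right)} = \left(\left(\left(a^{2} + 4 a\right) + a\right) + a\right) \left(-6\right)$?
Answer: $- \frac{1}{618} + \frac{\sqrt{139}}{14317} \approx -0.00079464$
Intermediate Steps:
$I{\left(a \right)} = - 36 a - 6 a^{2}$ ($I{\left(a \right)} = \left(\left(a^{2} + 5 a\right) + a\right) \left(-6\right) = \left(a^{2} + 6 a\right) \left(-6\right) = - 36 a - 6 a^{2}$)
$\frac{1}{I{\left(\sqrt{131 + \left(-55 + 63\right)} \right)}} = \frac{1}{\left(-6\right) \sqrt{131 + \left(-55 + 63\right)} \left(6 + \sqrt{131 + \left(-55 + 63\right)}\right)} = \frac{1}{\left(-6\right) \sqrt{131 + 8} \left(6 + \sqrt{131 + 8}\right)} = \frac{1}{\left(-6\right) \sqrt{139} \left(6 + \sqrt{139}\right)} = - \frac{\sqrt{139}}{834 \left(6 + \sqrt{139}\right)}$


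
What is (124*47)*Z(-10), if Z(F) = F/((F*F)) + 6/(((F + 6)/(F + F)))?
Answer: 871286/5 ≈ 1.7426e+5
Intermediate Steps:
Z(F) = 1/F + 12*F/(6 + F) (Z(F) = F/(F²) + 6/(((6 + F)/((2*F)))) = F/F² + 6/(((6 + F)*(1/(2*F)))) = 1/F + 6/(((6 + F)/(2*F))) = 1/F + 6*(2*F/(6 + F)) = 1/F + 12*F/(6 + F))
(124*47)*Z(-10) = (124*47)*((6 - 10 + 12*(-10)²)/((-10)*(6 - 10))) = 5828*(-⅒*(6 - 10 + 12*100)/(-4)) = 5828*(-⅒*(-¼)*(6 - 10 + 1200)) = 5828*(-⅒*(-¼)*1196) = 5828*(299/10) = 871286/5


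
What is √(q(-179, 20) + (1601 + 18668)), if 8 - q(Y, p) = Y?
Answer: 2*√5114 ≈ 143.02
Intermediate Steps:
q(Y, p) = 8 - Y
√(q(-179, 20) + (1601 + 18668)) = √((8 - 1*(-179)) + (1601 + 18668)) = √((8 + 179) + 20269) = √(187 + 20269) = √20456 = 2*√5114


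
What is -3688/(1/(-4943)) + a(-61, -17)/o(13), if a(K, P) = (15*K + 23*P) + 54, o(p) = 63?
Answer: 1148475140/63 ≈ 1.8230e+7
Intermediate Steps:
a(K, P) = 54 + 15*K + 23*P
-3688/(1/(-4943)) + a(-61, -17)/o(13) = -3688/(1/(-4943)) + (54 + 15*(-61) + 23*(-17))/63 = -3688/(-1/4943) + (54 - 915 - 391)*(1/63) = -3688*(-4943) - 1252*1/63 = 18229784 - 1252/63 = 1148475140/63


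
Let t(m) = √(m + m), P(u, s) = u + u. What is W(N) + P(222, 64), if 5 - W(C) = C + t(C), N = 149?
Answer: 300 - √298 ≈ 282.74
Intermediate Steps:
P(u, s) = 2*u
t(m) = √2*√m (t(m) = √(2*m) = √2*√m)
W(C) = 5 - C - √2*√C (W(C) = 5 - (C + √2*√C) = 5 + (-C - √2*√C) = 5 - C - √2*√C)
W(N) + P(222, 64) = (5 - 1*149 - √2*√149) + 2*222 = (5 - 149 - √298) + 444 = (-144 - √298) + 444 = 300 - √298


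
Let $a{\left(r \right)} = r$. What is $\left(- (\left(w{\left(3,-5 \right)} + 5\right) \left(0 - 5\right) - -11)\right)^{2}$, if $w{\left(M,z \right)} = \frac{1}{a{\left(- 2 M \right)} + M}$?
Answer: $\frac{1369}{9} \approx 152.11$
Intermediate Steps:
$w{\left(M,z \right)} = - \frac{1}{M}$ ($w{\left(M,z \right)} = \frac{1}{- 2 M + M} = \frac{1}{\left(-1\right) M} = - \frac{1}{M}$)
$\left(- (\left(w{\left(3,-5 \right)} + 5\right) \left(0 - 5\right) - -11)\right)^{2} = \left(- (\left(- \frac{1}{3} + 5\right) \left(0 - 5\right) - -11)\right)^{2} = \left(- (\left(\left(-1\right) \frac{1}{3} + 5\right) \left(-5\right) + 11)\right)^{2} = \left(- (\left(- \frac{1}{3} + 5\right) \left(-5\right) + 11)\right)^{2} = \left(- (\frac{14}{3} \left(-5\right) + 11)\right)^{2} = \left(- (- \frac{70}{3} + 11)\right)^{2} = \left(\left(-1\right) \left(- \frac{37}{3}\right)\right)^{2} = \left(\frac{37}{3}\right)^{2} = \frac{1369}{9}$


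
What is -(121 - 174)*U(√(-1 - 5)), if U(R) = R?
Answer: 53*I*√6 ≈ 129.82*I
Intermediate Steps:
-(121 - 174)*U(√(-1 - 5)) = -(121 - 174)*√(-1 - 5) = -(-53)*√(-6) = -(-53)*I*√6 = 53*I*√6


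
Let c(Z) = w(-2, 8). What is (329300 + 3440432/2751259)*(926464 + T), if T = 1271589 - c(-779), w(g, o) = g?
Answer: 68669741643059940/94871 ≈ 7.2382e+11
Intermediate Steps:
c(Z) = -2
T = 1271591 (T = 1271589 - 1*(-2) = 1271589 + 2 = 1271591)
(329300 + 3440432/2751259)*(926464 + T) = (329300 + 3440432/2751259)*(926464 + 1271591) = (329300 + 3440432*(1/2751259))*2198055 = (329300 + 3440432/2751259)*2198055 = (905993029132/2751259)*2198055 = 68669741643059940/94871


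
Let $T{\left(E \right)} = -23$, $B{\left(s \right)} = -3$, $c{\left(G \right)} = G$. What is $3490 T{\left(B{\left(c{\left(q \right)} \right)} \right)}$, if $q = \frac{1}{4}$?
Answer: $-80270$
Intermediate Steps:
$q = \frac{1}{4} \approx 0.25$
$3490 T{\left(B{\left(c{\left(q \right)} \right)} \right)} = 3490 \left(-23\right) = -80270$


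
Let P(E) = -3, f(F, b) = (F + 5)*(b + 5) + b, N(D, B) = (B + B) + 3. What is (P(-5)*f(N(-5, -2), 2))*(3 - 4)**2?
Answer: -90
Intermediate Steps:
N(D, B) = 3 + 2*B (N(D, B) = 2*B + 3 = 3 + 2*B)
f(F, b) = b + (5 + F)*(5 + b) (f(F, b) = (5 + F)*(5 + b) + b = b + (5 + F)*(5 + b))
(P(-5)*f(N(-5, -2), 2))*(3 - 4)**2 = (-3*(25 + 5*(3 + 2*(-2)) + 6*2 + (3 + 2*(-2))*2))*(3 - 4)**2 = -3*(25 + 5*(3 - 4) + 12 + (3 - 4)*2)*(-1)**2 = -3*(25 + 5*(-1) + 12 - 1*2)*1 = -3*(25 - 5 + 12 - 2)*1 = -3*30*1 = -90*1 = -90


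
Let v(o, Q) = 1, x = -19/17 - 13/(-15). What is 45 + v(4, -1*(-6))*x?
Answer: 11411/255 ≈ 44.749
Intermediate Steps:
x = -64/255 (x = -19*1/17 - 13*(-1/15) = -19/17 + 13/15 = -64/255 ≈ -0.25098)
45 + v(4, -1*(-6))*x = 45 + 1*(-64/255) = 45 - 64/255 = 11411/255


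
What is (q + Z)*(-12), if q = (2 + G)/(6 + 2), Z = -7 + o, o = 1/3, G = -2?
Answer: 80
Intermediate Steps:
o = 1/3 ≈ 0.33333
Z = -20/3 (Z = -7 + 1/3 = -20/3 ≈ -6.6667)
q = 0 (q = (2 - 2)/(6 + 2) = 0/8 = 0*(1/8) = 0)
(q + Z)*(-12) = (0 - 20/3)*(-12) = -20/3*(-12) = 80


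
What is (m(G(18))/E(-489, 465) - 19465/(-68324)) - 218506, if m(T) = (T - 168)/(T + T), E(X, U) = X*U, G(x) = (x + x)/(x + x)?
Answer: -109505567969431/501156540 ≈ -2.1851e+5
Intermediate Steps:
G(x) = 1 (G(x) = (2*x)/((2*x)) = (2*x)*(1/(2*x)) = 1)
E(X, U) = U*X
m(T) = (-168 + T)/(2*T) (m(T) = (-168 + T)/((2*T)) = (-168 + T)*(1/(2*T)) = (-168 + T)/(2*T))
(m(G(18))/E(-489, 465) - 19465/(-68324)) - 218506 = (((½)*(-168 + 1)/1)/((465*(-489))) - 19465/(-68324)) - 218506 = (((½)*1*(-167))/(-227385) - 19465*(-1/68324)) - 218506 = (-167/2*(-1/227385) + 19465/68324) - 218506 = (167/454770 + 19465/68324) - 218506 = 142959809/501156540 - 218506 = -109505567969431/501156540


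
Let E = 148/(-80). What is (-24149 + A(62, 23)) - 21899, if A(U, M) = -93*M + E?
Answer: -963777/20 ≈ -48189.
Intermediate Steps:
E = -37/20 (E = 148*(-1/80) = -37/20 ≈ -1.8500)
A(U, M) = -37/20 - 93*M (A(U, M) = -93*M - 37/20 = -37/20 - 93*M)
(-24149 + A(62, 23)) - 21899 = (-24149 + (-37/20 - 93*23)) - 21899 = (-24149 + (-37/20 - 2139)) - 21899 = (-24149 - 42817/20) - 21899 = -525797/20 - 21899 = -963777/20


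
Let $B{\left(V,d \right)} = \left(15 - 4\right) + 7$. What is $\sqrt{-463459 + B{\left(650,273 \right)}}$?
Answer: $i \sqrt{463441} \approx 680.76 i$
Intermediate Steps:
$B{\left(V,d \right)} = 18$ ($B{\left(V,d \right)} = 11 + 7 = 18$)
$\sqrt{-463459 + B{\left(650,273 \right)}} = \sqrt{-463459 + 18} = \sqrt{-463441} = i \sqrt{463441}$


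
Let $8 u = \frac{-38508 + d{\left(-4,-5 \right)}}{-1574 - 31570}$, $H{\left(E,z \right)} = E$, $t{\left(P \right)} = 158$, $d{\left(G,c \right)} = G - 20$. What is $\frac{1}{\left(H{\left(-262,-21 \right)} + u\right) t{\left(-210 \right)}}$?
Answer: $- \frac{11048}{457089339} \approx -2.417 \cdot 10^{-5}$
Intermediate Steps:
$d{\left(G,c \right)} = -20 + G$
$u = \frac{3211}{22096}$ ($u = \frac{\left(-38508 - 24\right) \frac{1}{-1574 - 31570}}{8} = \frac{\left(-38508 - 24\right) \frac{1}{-33144}}{8} = \frac{\left(-38532\right) \left(- \frac{1}{33144}\right)}{8} = \frac{1}{8} \cdot \frac{3211}{2762} = \frac{3211}{22096} \approx 0.14532$)
$\frac{1}{\left(H{\left(-262,-21 \right)} + u\right) t{\left(-210 \right)}} = \frac{1}{\left(-262 + \frac{3211}{22096}\right) 158} = \frac{1}{- \frac{5785941}{22096}} \cdot \frac{1}{158} = \left(- \frac{22096}{5785941}\right) \frac{1}{158} = - \frac{11048}{457089339}$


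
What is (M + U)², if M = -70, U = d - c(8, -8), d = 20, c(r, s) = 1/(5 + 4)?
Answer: 203401/81 ≈ 2511.1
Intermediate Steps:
c(r, s) = ⅑ (c(r, s) = 1/9 = ⅑)
U = 179/9 (U = 20 - 1*⅑ = 20 - ⅑ = 179/9 ≈ 19.889)
(M + U)² = (-70 + 179/9)² = (-451/9)² = 203401/81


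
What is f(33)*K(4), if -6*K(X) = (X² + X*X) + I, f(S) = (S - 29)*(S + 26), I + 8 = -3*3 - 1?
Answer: -1652/3 ≈ -550.67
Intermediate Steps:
I = -18 (I = -8 + (-3*3 - 1) = -8 + (-9 - 1) = -8 - 10 = -18)
f(S) = (-29 + S)*(26 + S)
K(X) = 3 - X²/3 (K(X) = -((X² + X*X) - 18)/6 = -((X² + X²) - 18)/6 = -(2*X² - 18)/6 = -(-18 + 2*X²)/6 = 3 - X²/3)
f(33)*K(4) = (-754 + 33² - 3*33)*(3 - ⅓*4²) = (-754 + 1089 - 99)*(3 - ⅓*16) = 236*(3 - 16/3) = 236*(-7/3) = -1652/3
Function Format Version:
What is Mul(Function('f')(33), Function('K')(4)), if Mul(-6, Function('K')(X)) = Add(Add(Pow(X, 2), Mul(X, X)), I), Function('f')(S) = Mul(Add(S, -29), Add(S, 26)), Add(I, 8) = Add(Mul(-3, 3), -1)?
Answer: Rational(-1652, 3) ≈ -550.67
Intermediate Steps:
I = -18 (I = Add(-8, Add(Mul(-3, 3), -1)) = Add(-8, Add(-9, -1)) = Add(-8, -10) = -18)
Function('f')(S) = Mul(Add(-29, S), Add(26, S))
Function('K')(X) = Add(3, Mul(Rational(-1, 3), Pow(X, 2))) (Function('K')(X) = Mul(Rational(-1, 6), Add(Add(Pow(X, 2), Mul(X, X)), -18)) = Mul(Rational(-1, 6), Add(Add(Pow(X, 2), Pow(X, 2)), -18)) = Mul(Rational(-1, 6), Add(Mul(2, Pow(X, 2)), -18)) = Mul(Rational(-1, 6), Add(-18, Mul(2, Pow(X, 2)))) = Add(3, Mul(Rational(-1, 3), Pow(X, 2))))
Mul(Function('f')(33), Function('K')(4)) = Mul(Add(-754, Pow(33, 2), Mul(-3, 33)), Add(3, Mul(Rational(-1, 3), Pow(4, 2)))) = Mul(Add(-754, 1089, -99), Add(3, Mul(Rational(-1, 3), 16))) = Mul(236, Add(3, Rational(-16, 3))) = Mul(236, Rational(-7, 3)) = Rational(-1652, 3)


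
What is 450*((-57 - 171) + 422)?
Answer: 87300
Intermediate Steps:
450*((-57 - 171) + 422) = 450*(-228 + 422) = 450*194 = 87300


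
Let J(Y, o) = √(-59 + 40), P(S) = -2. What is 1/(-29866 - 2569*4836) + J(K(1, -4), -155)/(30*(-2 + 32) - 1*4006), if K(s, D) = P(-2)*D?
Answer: -1/156855660 - I*√19/3106 ≈ -6.3753e-9 - 0.0014034*I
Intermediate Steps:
K(s, D) = -2*D
J(Y, o) = I*√19 (J(Y, o) = √(-19) = I*√19)
1/(-29866 - 2569*4836) + J(K(1, -4), -155)/(30*(-2 + 32) - 1*4006) = 1/(-29866 - 2569*4836) + (I*√19)/(30*(-2 + 32) - 1*4006) = (1/4836)/(-32435) + (I*√19)/(30*30 - 4006) = -1/32435*1/4836 + (I*√19)/(900 - 4006) = -1/156855660 + (I*√19)/(-3106) = -1/156855660 + (I*√19)*(-1/3106) = -1/156855660 - I*√19/3106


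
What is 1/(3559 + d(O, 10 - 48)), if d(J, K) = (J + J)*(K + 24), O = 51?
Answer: 1/2131 ≈ 0.00046926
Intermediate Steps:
d(J, K) = 2*J*(24 + K) (d(J, K) = (2*J)*(24 + K) = 2*J*(24 + K))
1/(3559 + d(O, 10 - 48)) = 1/(3559 + 2*51*(24 + (10 - 48))) = 1/(3559 + 2*51*(24 - 38)) = 1/(3559 + 2*51*(-14)) = 1/(3559 - 1428) = 1/2131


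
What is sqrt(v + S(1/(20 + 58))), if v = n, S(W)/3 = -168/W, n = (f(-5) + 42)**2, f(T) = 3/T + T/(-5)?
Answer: 8*I*sqrt(14654)/5 ≈ 193.69*I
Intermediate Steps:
f(T) = 3/T - T/5 (f(T) = 3/T + T*(-1/5) = 3/T - T/5)
n = 44944/25 (n = ((3/(-5) - 1/5*(-5)) + 42)**2 = ((3*(-1/5) + 1) + 42)**2 = ((-3/5 + 1) + 42)**2 = (2/5 + 42)**2 = (212/5)**2 = 44944/25 ≈ 1797.8)
S(W) = -504/W (S(W) = 3*(-168/W) = -504/W)
v = 44944/25 ≈ 1797.8
sqrt(v + S(1/(20 + 58))) = sqrt(44944/25 - 504/(1/(20 + 58))) = sqrt(44944/25 - 504/(1/78)) = sqrt(44944/25 - 504/1/78) = sqrt(44944/25 - 504*78) = sqrt(44944/25 - 39312) = sqrt(-937856/25) = 8*I*sqrt(14654)/5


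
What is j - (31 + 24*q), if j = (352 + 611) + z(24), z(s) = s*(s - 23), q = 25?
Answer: 356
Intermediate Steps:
z(s) = s*(-23 + s)
j = 987 (j = (352 + 611) + 24*(-23 + 24) = 963 + 24*1 = 963 + 24 = 987)
j - (31 + 24*q) = 987 - (31 + 24*25) = 987 - (31 + 600) = 987 - 1*631 = 987 - 631 = 356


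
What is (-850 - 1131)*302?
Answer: -598262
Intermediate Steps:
(-850 - 1131)*302 = -1981*302 = -598262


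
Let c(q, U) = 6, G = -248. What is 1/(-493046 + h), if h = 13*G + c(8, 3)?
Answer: -1/496264 ≈ -2.0151e-6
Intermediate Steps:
h = -3218 (h = 13*(-248) + 6 = -3224 + 6 = -3218)
1/(-493046 + h) = 1/(-493046 - 3218) = 1/(-496264) = -1/496264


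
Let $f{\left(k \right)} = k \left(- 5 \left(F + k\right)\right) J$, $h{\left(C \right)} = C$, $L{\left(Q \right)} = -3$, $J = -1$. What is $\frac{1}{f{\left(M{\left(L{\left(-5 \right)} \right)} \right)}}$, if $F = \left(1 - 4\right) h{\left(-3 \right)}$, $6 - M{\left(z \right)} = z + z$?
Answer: $\frac{1}{1260} \approx 0.00079365$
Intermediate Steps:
$M{\left(z \right)} = 6 - 2 z$ ($M{\left(z \right)} = 6 - \left(z + z\right) = 6 - 2 z$)
$F = 9$ ($F = \left(1 - 4\right) \left(-3\right) = \left(-3\right) \left(-3\right) = 9$)
$f{\left(k \right)} = - k \left(-45 - 5 k\right)$ ($f{\left(k \right)} = k \left(- 5 \left(9 + k\right)\right) \left(-1\right) = k \left(-45 - 5 k\right) \left(-1\right) = - k \left(-45 - 5 k\right)$)
$\frac{1}{f{\left(M{\left(L{\left(-5 \right)} \right)} \right)}} = \frac{1}{5 \left(6 - -6\right) \left(9 + \left(6 - -6\right)\right)} = \frac{1}{5 \left(6 + 6\right) \left(9 + \left(6 + 6\right)\right)} = \frac{1}{5 \cdot 12 \left(9 + 12\right)} = \frac{1}{5 \cdot 12 \cdot 21} = \frac{1}{1260}$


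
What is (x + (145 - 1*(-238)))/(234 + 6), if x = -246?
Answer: 137/240 ≈ 0.57083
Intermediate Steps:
(x + (145 - 1*(-238)))/(234 + 6) = (-246 + (145 - 1*(-238)))/(234 + 6) = (-246 + (145 + 238))/240 = (-246 + 383)*(1/240) = 137*(1/240) = 137/240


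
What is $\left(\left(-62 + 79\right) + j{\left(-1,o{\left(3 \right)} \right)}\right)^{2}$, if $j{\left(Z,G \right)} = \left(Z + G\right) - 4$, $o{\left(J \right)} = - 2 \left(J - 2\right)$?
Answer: $100$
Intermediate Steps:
$o{\left(J \right)} = 4 - 2 J$ ($o{\left(J \right)} = - 2 \left(-2 + J\right) = 4 - 2 J$)
$j{\left(Z,G \right)} = -4 + G + Z$ ($j{\left(Z,G \right)} = \left(G + Z\right) - 4 = -4 + G + Z$)
$\left(\left(-62 + 79\right) + j{\left(-1,o{\left(3 \right)} \right)}\right)^{2} = \left(\left(-62 + 79\right) - 7\right)^{2} = \left(17 - 7\right)^{2} = 10^{2} = 100$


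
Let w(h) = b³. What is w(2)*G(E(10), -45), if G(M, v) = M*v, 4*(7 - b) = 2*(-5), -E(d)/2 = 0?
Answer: 0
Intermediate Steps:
E(d) = 0 (E(d) = -2*0 = 0)
b = 19/2 (b = 7 - (-5)/2 = 7 - ¼*(-10) = 7 + 5/2 = 19/2 ≈ 9.5000)
w(h) = 6859/8 (w(h) = (19/2)³ = 6859/8)
w(2)*G(E(10), -45) = 6859*(0*(-45))/8 = (6859/8)*0 = 0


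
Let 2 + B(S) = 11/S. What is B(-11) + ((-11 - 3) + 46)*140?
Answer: 4477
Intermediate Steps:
B(S) = -2 + 11/S
B(-11) + ((-11 - 3) + 46)*140 = (-2 + 11/(-11)) + ((-11 - 3) + 46)*140 = (-2 + 11*(-1/11)) + (-14 + 46)*140 = (-2 - 1) + 32*140 = -3 + 4480 = 4477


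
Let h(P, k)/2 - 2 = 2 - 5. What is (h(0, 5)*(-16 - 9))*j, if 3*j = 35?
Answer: 1750/3 ≈ 583.33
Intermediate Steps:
j = 35/3 (j = (1/3)*35 = 35/3 ≈ 11.667)
h(P, k) = -2 (h(P, k) = 4 + 2*(2 - 5) = 4 + 2*(-3) = 4 - 6 = -2)
(h(0, 5)*(-16 - 9))*j = -2*(-16 - 9)*(35/3) = -2*(-25)*(35/3) = 50*(35/3) = 1750/3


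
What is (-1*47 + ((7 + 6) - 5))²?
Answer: 1521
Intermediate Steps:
(-1*47 + ((7 + 6) - 5))² = (-47 + (13 - 5))² = (-47 + 8)² = (-39)² = 1521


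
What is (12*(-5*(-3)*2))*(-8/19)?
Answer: -2880/19 ≈ -151.58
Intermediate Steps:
(12*(-5*(-3)*2))*(-8/19) = (12*(15*2))*(-8*1/19) = (12*30)*(-8/19) = 360*(-8/19) = -2880/19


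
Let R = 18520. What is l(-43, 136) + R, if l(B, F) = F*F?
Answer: 37016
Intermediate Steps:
l(B, F) = F²
l(-43, 136) + R = 136² + 18520 = 18496 + 18520 = 37016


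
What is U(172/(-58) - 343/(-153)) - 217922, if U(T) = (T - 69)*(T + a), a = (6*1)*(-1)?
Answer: -4280994402206/19686969 ≈ -2.1745e+5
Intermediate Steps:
a = -6 (a = 6*(-1) = -6)
U(T) = (-69 + T)*(-6 + T) (U(T) = (T - 69)*(T - 6) = (-69 + T)*(-6 + T))
U(172/(-58) - 343/(-153)) - 217922 = (414 + (172/(-58) - 343/(-153))² - 75*(172/(-58) - 343/(-153))) - 217922 = (414 + (172*(-1/58) - 343*(-1/153))² - 75*(172*(-1/58) - 343*(-1/153))) - 217922 = (414 + (-86/29 + 343/153)² - 75*(-86/29 + 343/153)) - 217922 = (414 + (-3211/4437)² - 75*(-3211/4437)) - 217922 = (414 + 10310521/19686969 + 80275/1479) - 217922 = 9229256212/19686969 - 217922 = -4280994402206/19686969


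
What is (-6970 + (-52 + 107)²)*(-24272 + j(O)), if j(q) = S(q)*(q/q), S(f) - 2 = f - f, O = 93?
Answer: 95745150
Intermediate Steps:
S(f) = 2 (S(f) = 2 + (f - f) = 2 + 0 = 2)
j(q) = 2 (j(q) = 2*(q/q) = 2*1 = 2)
(-6970 + (-52 + 107)²)*(-24272 + j(O)) = (-6970 + (-52 + 107)²)*(-24272 + 2) = (-6970 + 55²)*(-24270) = (-6970 + 3025)*(-24270) = -3945*(-24270) = 95745150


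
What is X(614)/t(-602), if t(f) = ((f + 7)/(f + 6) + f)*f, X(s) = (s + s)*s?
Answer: 224689616/107817297 ≈ 2.0840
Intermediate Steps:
X(s) = 2*s² (X(s) = (2*s)*s = 2*s²)
t(f) = f*(f + (7 + f)/(6 + f)) (t(f) = ((7 + f)/(6 + f) + f)*f = (f + (7 + f)/(6 + f))*f = f*(f + (7 + f)/(6 + f)))
X(614)/t(-602) = (2*614²)/((-602*(7 + (-602)² + 7*(-602))/(6 - 602))) = (2*376996)/((-602*(7 + 362404 - 4214)/(-596))) = 753992/((-602*(-1/596)*358197)) = 753992/(107817297/298) = 753992*(298/107817297) = 224689616/107817297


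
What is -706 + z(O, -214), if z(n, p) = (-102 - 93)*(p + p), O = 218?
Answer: 82754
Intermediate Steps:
z(n, p) = -390*p
-706 + z(O, -214) = -706 - 390*(-214) = -706 + 83460 = 82754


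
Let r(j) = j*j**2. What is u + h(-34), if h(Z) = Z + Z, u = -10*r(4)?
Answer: -708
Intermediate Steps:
r(j) = j**3
u = -640 (u = -10*4**3 = -10*64 = -640)
h(Z) = 2*Z
u + h(-34) = -640 + 2*(-34) = -640 - 68 = -708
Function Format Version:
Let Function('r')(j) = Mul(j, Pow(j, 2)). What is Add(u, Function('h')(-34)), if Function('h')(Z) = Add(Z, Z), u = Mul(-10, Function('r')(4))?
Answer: -708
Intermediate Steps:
Function('r')(j) = Pow(j, 3)
u = -640 (u = Mul(-10, Pow(4, 3)) = Mul(-10, 64) = -640)
Function('h')(Z) = Mul(2, Z)
Add(u, Function('h')(-34)) = Add(-640, Mul(2, -34)) = Add(-640, -68) = -708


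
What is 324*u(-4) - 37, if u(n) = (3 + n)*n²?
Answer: -5221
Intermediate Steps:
u(n) = n²*(3 + n)
324*u(-4) - 37 = 324*((-4)²*(3 - 4)) - 37 = 324*(16*(-1)) - 37 = 324*(-16) - 37 = -5184 - 37 = -5221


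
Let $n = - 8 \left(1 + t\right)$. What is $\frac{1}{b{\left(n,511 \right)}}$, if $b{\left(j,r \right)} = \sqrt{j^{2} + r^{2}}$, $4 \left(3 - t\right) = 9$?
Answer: $\frac{\sqrt{5333}}{37331} \approx 0.0019562$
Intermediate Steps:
$t = \frac{3}{4}$ ($t = 3 - \frac{9}{4} = \frac{3}{4} \approx 0.75$)
$n = -14$ ($n = - 8 \left(1 + \frac{3}{4}\right) = \left(-8\right) \frac{7}{4} = -14$)
$\frac{1}{b{\left(n,511 \right)}} = \frac{1}{\sqrt{\left(-14\right)^{2} + 511^{2}}} = \frac{1}{\sqrt{196 + 261121}} = \frac{1}{\sqrt{261317}} = \frac{1}{7 \sqrt{5333}} = \frac{\sqrt{5333}}{37331}$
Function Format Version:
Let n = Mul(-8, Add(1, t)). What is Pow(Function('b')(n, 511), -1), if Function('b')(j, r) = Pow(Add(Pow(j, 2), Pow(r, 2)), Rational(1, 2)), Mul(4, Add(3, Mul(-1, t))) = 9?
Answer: Mul(Rational(1, 37331), Pow(5333, Rational(1, 2))) ≈ 0.0019562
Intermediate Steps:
t = Rational(3, 4) (t = Add(3, Mul(Rational(-1, 4), 9)) = Add(3, Rational(-9, 4)) = Rational(3, 4) ≈ 0.75000)
n = -14 (n = Mul(-8, Add(1, Rational(3, 4))) = Mul(-8, Rational(7, 4)) = -14)
Pow(Function('b')(n, 511), -1) = Pow(Pow(Add(Pow(-14, 2), Pow(511, 2)), Rational(1, 2)), -1) = Pow(Pow(Add(196, 261121), Rational(1, 2)), -1) = Pow(Pow(261317, Rational(1, 2)), -1) = Pow(Mul(7, Pow(5333, Rational(1, 2))), -1) = Mul(Rational(1, 37331), Pow(5333, Rational(1, 2)))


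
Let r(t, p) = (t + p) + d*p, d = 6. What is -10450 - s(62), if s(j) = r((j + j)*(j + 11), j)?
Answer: -19936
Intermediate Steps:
r(t, p) = t + 7*p (r(t, p) = (t + p) + 6*p = (p + t) + 6*p = t + 7*p)
s(j) = 7*j + 2*j*(11 + j) (s(j) = (j + j)*(j + 11) + 7*j = (2*j)*(11 + j) + 7*j = 2*j*(11 + j) + 7*j = 7*j + 2*j*(11 + j))
-10450 - s(62) = -10450 - 62*(29 + 2*62) = -10450 - 62*(29 + 124) = -10450 - 62*153 = -10450 - 1*9486 = -10450 - 9486 = -19936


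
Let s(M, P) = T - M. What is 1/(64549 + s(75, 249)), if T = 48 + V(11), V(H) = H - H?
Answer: 1/64522 ≈ 1.5499e-5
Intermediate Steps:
V(H) = 0
T = 48 (T = 48 + 0 = 48)
s(M, P) = 48 - M
1/(64549 + s(75, 249)) = 1/(64549 + (48 - 1*75)) = 1/(64549 + (48 - 75)) = 1/(64549 - 27) = 1/64522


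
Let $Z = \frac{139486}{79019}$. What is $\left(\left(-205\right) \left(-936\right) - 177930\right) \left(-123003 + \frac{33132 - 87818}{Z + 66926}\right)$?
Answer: $- \frac{453733300008371115}{264428254} \approx -1.7159 \cdot 10^{9}$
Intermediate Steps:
$Z = \frac{139486}{79019}$ ($Z = 139486 \cdot \frac{1}{79019} = \frac{139486}{79019} \approx 1.7652$)
$\left(\left(-205\right) \left(-936\right) - 177930\right) \left(-123003 + \frac{33132 - 87818}{Z + 66926}\right) = \left(\left(-205\right) \left(-936\right) - 177930\right) \left(-123003 + \frac{33132 - 87818}{\frac{139486}{79019} + 66926}\right) = \left(191880 - 177930\right) \left(-123003 - \frac{54686}{\frac{5288565080}{79019}}\right) = 13950 \left(-123003 - \frac{2160616517}{2644282540}\right) = 13950 \left(- \frac{325256845884137}{2644282540}\right) = - \frac{453733300008371115}{264428254}$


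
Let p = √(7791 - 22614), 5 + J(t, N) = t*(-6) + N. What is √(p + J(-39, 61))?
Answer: √(290 + 9*I*√183) ≈ 17.386 + 3.5014*I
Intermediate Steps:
J(t, N) = -5 + N - 6*t (J(t, N) = -5 + (t*(-6) + N) = -5 + (-6*t + N) = -5 + (N - 6*t) = -5 + N - 6*t)
p = 9*I*√183 (p = √(-14823) = 9*I*√183 ≈ 121.75*I)
√(p + J(-39, 61)) = √(9*I*√183 + (-5 + 61 - 6*(-39))) = √(9*I*√183 + (-5 + 61 + 234)) = √(9*I*√183 + 290) = √(290 + 9*I*√183)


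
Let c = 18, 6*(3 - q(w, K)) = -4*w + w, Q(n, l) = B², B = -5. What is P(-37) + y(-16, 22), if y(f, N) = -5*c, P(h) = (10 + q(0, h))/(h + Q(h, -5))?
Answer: -1093/12 ≈ -91.083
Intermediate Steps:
Q(n, l) = 25 (Q(n, l) = (-5)² = 25)
q(w, K) = 3 + w/2 (q(w, K) = 3 - (-4*w + w)/6 = 3 - (-1)*w/2 = 3 + w/2)
P(h) = 13/(25 + h) (P(h) = (10 + (3 + (½)*0))/(h + 25) = (10 + (3 + 0))/(25 + h) = (10 + 3)/(25 + h) = 13/(25 + h))
y(f, N) = -90 (y(f, N) = -5*18 = -90)
P(-37) + y(-16, 22) = 13/(25 - 37) - 90 = 13/(-12) - 90 = 13*(-1/12) - 90 = -13/12 - 90 = -1093/12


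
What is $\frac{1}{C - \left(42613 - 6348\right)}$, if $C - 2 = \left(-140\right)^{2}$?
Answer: $- \frac{1}{16663} \approx -6.0013 \cdot 10^{-5}$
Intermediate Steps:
$C = 19602$ ($C = 2 + \left(-140\right)^{2} = 2 + 19600 = 19602$)
$\frac{1}{C - \left(42613 - 6348\right)} = \frac{1}{19602 - \left(42613 - 6348\right)} = \frac{1}{19602 - 36265} = \frac{1}{-16663} = - \frac{1}{16663}$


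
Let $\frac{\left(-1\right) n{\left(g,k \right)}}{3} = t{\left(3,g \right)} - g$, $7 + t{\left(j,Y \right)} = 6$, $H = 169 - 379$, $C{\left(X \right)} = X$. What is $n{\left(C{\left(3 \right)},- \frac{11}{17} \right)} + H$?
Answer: $-198$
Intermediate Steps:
$H = -210$ ($H = 169 - 379 = -210$)
$t{\left(j,Y \right)} = -1$ ($t{\left(j,Y \right)} = -7 + 6 = -1$)
$n{\left(g,k \right)} = 3 + 3 g$ ($n{\left(g,k \right)} = - 3 \left(-1 - g\right) = 3 + 3 g$)
$n{\left(C{\left(3 \right)},- \frac{11}{17} \right)} + H = \left(3 + 3 \cdot 3\right) - 210 = \left(3 + 9\right) - 210 = 12 - 210 = -198$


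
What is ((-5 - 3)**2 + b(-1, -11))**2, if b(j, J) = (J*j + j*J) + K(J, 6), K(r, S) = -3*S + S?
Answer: 5476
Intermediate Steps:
K(r, S) = -2*S
b(j, J) = -12 + 2*J*j (b(j, J) = (J*j + j*J) - 2*6 = (J*j + J*j) - 12 = 2*J*j - 12 = -12 + 2*J*j)
((-5 - 3)**2 + b(-1, -11))**2 = ((-5 - 3)**2 + (-12 + 2*(-11)*(-1)))**2 = ((-8)**2 + (-12 + 22))**2 = (64 + 10)**2 = 74**2 = 5476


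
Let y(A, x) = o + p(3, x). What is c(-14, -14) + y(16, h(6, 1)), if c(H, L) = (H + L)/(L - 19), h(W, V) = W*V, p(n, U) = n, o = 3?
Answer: 226/33 ≈ 6.8485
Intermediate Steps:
h(W, V) = V*W
c(H, L) = (H + L)/(-19 + L)
y(A, x) = 6 (y(A, x) = 3 + 3 = 6)
c(-14, -14) + y(16, h(6, 1)) = (-14 - 14)/(-19 - 14) + 6 = -28/(-33) + 6 = -1/33*(-28) + 6 = 28/33 + 6 = 226/33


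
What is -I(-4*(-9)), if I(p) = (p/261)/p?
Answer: -1/261 ≈ -0.0038314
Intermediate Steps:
I(p) = 1/261 (I(p) = (p*(1/261))/p = (p/261)/p = 1/261)
-I(-4*(-9)) = -1*1/261 = -1/261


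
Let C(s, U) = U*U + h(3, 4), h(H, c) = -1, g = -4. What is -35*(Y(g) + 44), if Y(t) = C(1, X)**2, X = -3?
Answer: -3780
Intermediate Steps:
C(s, U) = -1 + U**2 (C(s, U) = U*U - 1 = U**2 - 1 = -1 + U**2)
Y(t) = 64 (Y(t) = (-1 + (-3)**2)**2 = (-1 + 9)**2 = 8**2 = 64)
-35*(Y(g) + 44) = -35*(64 + 44) = -35*108 = -3780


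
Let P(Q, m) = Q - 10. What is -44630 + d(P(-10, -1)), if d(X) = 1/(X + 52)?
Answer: -1428159/32 ≈ -44630.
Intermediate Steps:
P(Q, m) = -10 + Q
d(X) = 1/(52 + X)
-44630 + d(P(-10, -1)) = -44630 + 1/(52 + (-10 - 10)) = -44630 + 1/(52 - 20) = -44630 + 1/32 = -1428159/32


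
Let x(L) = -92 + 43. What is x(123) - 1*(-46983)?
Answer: 46934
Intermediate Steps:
x(L) = -49
x(123) - 1*(-46983) = -49 - 1*(-46983) = -49 + 46983 = 46934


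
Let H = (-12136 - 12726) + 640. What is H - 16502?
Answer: -40724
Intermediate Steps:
H = -24222 (H = -24862 + 640 = -24222)
H - 16502 = -24222 - 16502 = -40724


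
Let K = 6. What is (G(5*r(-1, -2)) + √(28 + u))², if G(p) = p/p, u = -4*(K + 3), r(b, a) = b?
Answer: -7 + 4*I*√2 ≈ -7.0 + 5.6569*I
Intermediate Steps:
u = -36 (u = -4*(6 + 3) = -4*9 = -36)
G(p) = 1
(G(5*r(-1, -2)) + √(28 + u))² = (1 + √(28 - 36))² = (1 + √(-8))² = (1 + 2*I*√2)²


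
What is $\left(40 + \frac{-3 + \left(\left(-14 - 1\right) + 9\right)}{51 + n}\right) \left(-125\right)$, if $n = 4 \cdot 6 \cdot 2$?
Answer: $- \frac{54875}{11} \approx -4988.6$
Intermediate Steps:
$n = 48$ ($n = 24 \cdot 2 = 48$)
$\left(40 + \frac{-3 + \left(\left(-14 - 1\right) + 9\right)}{51 + n}\right) \left(-125\right) = \left(40 + \frac{-3 + \left(\left(-14 - 1\right) + 9\right)}{51 + 48}\right) \left(-125\right) = \left(40 + \frac{-3 + \left(-15 + 9\right)}{99}\right) \left(-125\right) = \left(40 + \left(-3 - 6\right) \frac{1}{99}\right) \left(-125\right) = \left(40 - \frac{1}{11}\right) \left(-125\right) = \frac{439}{11} \left(-125\right) = - \frac{54875}{11}$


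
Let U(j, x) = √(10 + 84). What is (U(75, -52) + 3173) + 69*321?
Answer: 25322 + √94 ≈ 25332.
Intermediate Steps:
U(j, x) = √94
(U(75, -52) + 3173) + 69*321 = (√94 + 3173) + 69*321 = (3173 + √94) + 22149 = 25322 + √94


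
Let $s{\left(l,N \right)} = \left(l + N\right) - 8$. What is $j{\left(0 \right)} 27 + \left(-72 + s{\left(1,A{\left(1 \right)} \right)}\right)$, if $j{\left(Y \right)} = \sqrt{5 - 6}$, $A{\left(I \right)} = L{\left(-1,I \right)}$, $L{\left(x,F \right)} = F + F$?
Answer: $-77 + 27 i \approx -77.0 + 27.0 i$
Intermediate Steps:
$L{\left(x,F \right)} = 2 F$
$A{\left(I \right)} = 2 I$
$s{\left(l,N \right)} = -8 + N + l$ ($s{\left(l,N \right)} = \left(N + l\right) - 8 = -8 + N + l$)
$j{\left(Y \right)} = i$ ($j{\left(Y \right)} = \sqrt{-1} = i$)
$j{\left(0 \right)} 27 + \left(-72 + s{\left(1,A{\left(1 \right)} \right)}\right) = i 27 + \left(-72 + \left(-8 + 2 \cdot 1 + 1\right)\right) = 27 i + \left(-72 + \left(-8 + 2 + 1\right)\right) = 27 i - 77 = -77 + 27 i$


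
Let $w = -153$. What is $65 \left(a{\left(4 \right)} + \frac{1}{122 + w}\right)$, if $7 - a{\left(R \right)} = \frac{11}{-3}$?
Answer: $\frac{64285}{93} \approx 691.24$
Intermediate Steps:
$a{\left(R \right)} = \frac{32}{3}$ ($a{\left(R \right)} = 7 - \frac{11}{-3} = 7 - 11 \left(- \frac{1}{3}\right) = 7 - - \frac{11}{3} = 7 + \frac{11}{3} = \frac{32}{3}$)
$65 \left(a{\left(4 \right)} + \frac{1}{122 + w}\right) = 65 \left(\frac{32}{3} + \frac{1}{122 - 153}\right) = 65 \left(\frac{32}{3} + \frac{1}{-31}\right) = 65 \left(\frac{32}{3} - \frac{1}{31}\right) = 65 \cdot \frac{989}{93} = \frac{64285}{93}$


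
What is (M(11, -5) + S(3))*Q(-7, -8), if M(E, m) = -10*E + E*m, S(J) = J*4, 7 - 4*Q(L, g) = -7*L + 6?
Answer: 1836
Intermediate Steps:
Q(L, g) = ¼ + 7*L/4 (Q(L, g) = 7/4 - (-7*L + 6)/4 = 7/4 - (6 - 7*L)/4 = 7/4 + (-3/2 + 7*L/4) = ¼ + 7*L/4)
S(J) = 4*J
(M(11, -5) + S(3))*Q(-7, -8) = (11*(-10 - 5) + 4*3)*(¼ + (7/4)*(-7)) = (11*(-15) + 12)*(¼ - 49/4) = (-165 + 12)*(-12) = -153*(-12) = 1836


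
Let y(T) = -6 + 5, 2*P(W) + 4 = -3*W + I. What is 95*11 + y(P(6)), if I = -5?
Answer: 1044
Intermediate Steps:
P(W) = -9/2 - 3*W/2 (P(W) = -2 + (-3*W - 5)/2 = -2 + (-5 - 3*W)/2 = -2 + (-5/2 - 3*W/2) = -9/2 - 3*W/2)
y(T) = -1
95*11 + y(P(6)) = 95*11 - 1 = 1045 - 1 = 1044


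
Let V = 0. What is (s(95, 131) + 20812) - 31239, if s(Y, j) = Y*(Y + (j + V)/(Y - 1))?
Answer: -119343/94 ≈ -1269.6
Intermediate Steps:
s(Y, j) = Y*(Y + j/(-1 + Y)) (s(Y, j) = Y*(Y + (j + 0)/(Y - 1)) = Y*(Y + j/(-1 + Y)))
(s(95, 131) + 20812) - 31239 = (95*(131 + 95² - 1*95)/(-1 + 95) + 20812) - 31239 = (95*(131 + 9025 - 95)/94 + 20812) - 31239 = (95*(1/94)*9061 + 20812) - 31239 = (860795/94 + 20812) - 31239 = 2817123/94 - 31239 = -119343/94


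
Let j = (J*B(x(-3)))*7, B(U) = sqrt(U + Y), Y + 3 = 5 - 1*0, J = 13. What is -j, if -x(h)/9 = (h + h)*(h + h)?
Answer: -91*I*sqrt(322) ≈ -1632.9*I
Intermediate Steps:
x(h) = -36*h**2 (x(h) = -9*(h + h)*(h + h) = -9*2*h*2*h = -36*h**2)
Y = 2 (Y = -3 + (5 - 1*0) = -3 + (5 + 0) = -3 + 5 = 2)
B(U) = sqrt(2 + U) (B(U) = sqrt(U + 2) = sqrt(2 + U))
j = 91*I*sqrt(322) (j = (13*sqrt(2 - 36*(-3)**2))*7 = (13*sqrt(2 - 36*9))*7 = (13*sqrt(2 - 324))*7 = (13*sqrt(-322))*7 = (13*(I*sqrt(322)))*7 = (13*I*sqrt(322))*7 = 91*I*sqrt(322) ≈ 1632.9*I)
-j = -91*I*sqrt(322)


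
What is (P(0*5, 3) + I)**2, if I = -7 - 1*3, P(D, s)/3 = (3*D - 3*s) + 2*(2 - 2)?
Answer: 1369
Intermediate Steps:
P(D, s) = -9*s + 9*D (P(D, s) = 3*((3*D - 3*s) + 2*(2 - 2)) = 3*((-3*s + 3*D) + 2*0) = 3*((-3*s + 3*D) + 0) = 3*(-3*s + 3*D) = -9*s + 9*D)
I = -10 (I = -7 - 3 = -10)
(P(0*5, 3) + I)**2 = ((-9*3 + 9*(0*5)) - 10)**2 = ((-27 + 9*0) - 10)**2 = ((-27 + 0) - 10)**2 = (-27 - 10)**2 = (-37)**2 = 1369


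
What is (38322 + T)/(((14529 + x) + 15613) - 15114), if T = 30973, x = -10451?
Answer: 69295/4577 ≈ 15.140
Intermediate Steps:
(38322 + T)/(((14529 + x) + 15613) - 15114) = (38322 + 30973)/(((14529 - 10451) + 15613) - 15114) = 69295/((4078 + 15613) - 15114) = 69295/(19691 - 15114) = 69295/4577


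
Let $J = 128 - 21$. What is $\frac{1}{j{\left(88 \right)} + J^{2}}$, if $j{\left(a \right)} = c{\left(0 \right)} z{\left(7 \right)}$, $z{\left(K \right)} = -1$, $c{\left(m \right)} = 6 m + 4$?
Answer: $\frac{1}{11445} \approx 8.7374 \cdot 10^{-5}$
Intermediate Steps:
$c{\left(m \right)} = 4 + 6 m$
$J = 107$
$j{\left(a \right)} = -4$ ($j{\left(a \right)} = \left(4 + 6 \cdot 0\right) \left(-1\right) = \left(4 + 0\right) \left(-1\right) = 4 \left(-1\right) = -4$)
$\frac{1}{j{\left(88 \right)} + J^{2}} = \frac{1}{-4 + 107^{2}} = \frac{1}{-4 + 11449} = \frac{1}{11445}$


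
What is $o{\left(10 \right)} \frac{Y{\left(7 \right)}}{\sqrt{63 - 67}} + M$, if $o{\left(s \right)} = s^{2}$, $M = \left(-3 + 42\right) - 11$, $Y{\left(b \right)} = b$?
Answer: $28 - 350 i \approx 28.0 - 350.0 i$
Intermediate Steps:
$M = 28$ ($M = 39 - 11 = 28$)
$o{\left(10 \right)} \frac{Y{\left(7 \right)}}{\sqrt{63 - 67}} + M = 10^{2} \frac{7}{\sqrt{63 - 67}} + 28 = 100 \frac{7}{\sqrt{-4}} + 28 = 100 \frac{7}{2 i} + 28 = 100 \cdot 7 \left(- \frac{i}{2}\right) + 28 = 100 \left(- \frac{7 i}{2}\right) + 28 = - 350 i + 28 = 28 - 350 i$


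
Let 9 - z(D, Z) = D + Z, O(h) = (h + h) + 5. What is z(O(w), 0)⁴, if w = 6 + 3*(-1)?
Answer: 16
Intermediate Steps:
w = 3 (w = 6 - 3 = 3)
O(h) = 5 + 2*h (O(h) = 2*h + 5 = 5 + 2*h)
z(D, Z) = 9 - D - Z (z(D, Z) = 9 - (D + Z) = 9 + (-D - Z) = 9 - D - Z)
z(O(w), 0)⁴ = (9 - (5 + 2*3) - 1*0)⁴ = (9 - (5 + 6) + 0)⁴ = (9 - 1*11 + 0)⁴ = (9 - 11 + 0)⁴ = (-2)⁴ = 16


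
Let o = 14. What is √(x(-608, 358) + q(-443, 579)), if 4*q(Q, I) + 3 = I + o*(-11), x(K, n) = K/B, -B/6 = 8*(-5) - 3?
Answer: √6865638/258 ≈ 10.156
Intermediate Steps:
B = 258 (B = -6*(8*(-5) - 3) = -6*(-40 - 3) = -6*(-43) = 258)
x(K, n) = K/258
q(Q, I) = -157/4 + I/4 (q(Q, I) = -¾ + (I + 14*(-11))/4 = -¾ + (I - 154)/4 = -¾ + (-154 + I)/4 = -¾ + (-77/2 + I/4) = -157/4 + I/4)
√(x(-608, 358) + q(-443, 579)) = √((1/258)*(-608) + (-157/4 + (¼)*579)) = √(-304/129 + (-157/4 + 579/4)) = √(-304/129 + 211/2) = √(26611/258) = √6865638/258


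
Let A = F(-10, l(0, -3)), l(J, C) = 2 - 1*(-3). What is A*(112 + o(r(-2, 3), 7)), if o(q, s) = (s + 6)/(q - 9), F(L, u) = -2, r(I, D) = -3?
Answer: -1331/6 ≈ -221.83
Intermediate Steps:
l(J, C) = 5 (l(J, C) = 2 + 3 = 5)
A = -2
o(q, s) = (6 + s)/(-9 + q)
A*(112 + o(r(-2, 3), 7)) = -2*(112 + (6 + 7)/(-9 - 3)) = -2*(112 + 13/(-12)) = -2*(112 - 1/12*13) = -2*(112 - 13/12) = -2*1331/12 = -1331/6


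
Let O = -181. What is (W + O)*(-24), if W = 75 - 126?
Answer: 5568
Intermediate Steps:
W = -51
(W + O)*(-24) = (-51 - 181)*(-24) = -232*(-24) = 5568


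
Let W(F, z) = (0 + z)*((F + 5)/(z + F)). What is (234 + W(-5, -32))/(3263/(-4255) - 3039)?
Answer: -497835/6467104 ≈ -0.076980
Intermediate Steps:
W(F, z) = z*(5 + F)/(F + z) (W(F, z) = z*((5 + F)/(F + z)) = z*(5 + F)/(F + z))
(234 + W(-5, -32))/(3263/(-4255) - 3039) = (234 - 32*(5 - 5)/(-5 - 32))/(3263/(-4255) - 3039) = (234 - 32*0/(-37))/(3263*(-1/4255) - 3039) = (234 - 32*(-1/37)*0)/(-3263/4255 - 3039) = (234 + 0)/(-12934208/4255) = 234*(-4255/12934208) = -497835/6467104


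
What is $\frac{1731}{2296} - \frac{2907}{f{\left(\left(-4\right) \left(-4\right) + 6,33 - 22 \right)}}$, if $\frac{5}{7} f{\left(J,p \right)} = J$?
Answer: $- \frac{2364699}{25256} \approx -93.629$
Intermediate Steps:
$f{\left(J,p \right)} = \frac{7 J}{5}$
$\frac{1731}{2296} - \frac{2907}{f{\left(\left(-4\right) \left(-4\right) + 6,33 - 22 \right)}} = \frac{1731}{2296} - \frac{2907}{\frac{7}{5} \left(\left(-4\right) \left(-4\right) + 6\right)} = 1731 \cdot \frac{1}{2296} - \frac{2907}{\frac{7}{5} \left(16 + 6\right)} = \frac{1731}{2296} - \frac{2907}{\frac{7}{5} \cdot 22} = \frac{1731}{2296} - \frac{2907}{\frac{154}{5}} = \frac{1731}{2296} - \frac{14535}{154} = - \frac{2364699}{25256}$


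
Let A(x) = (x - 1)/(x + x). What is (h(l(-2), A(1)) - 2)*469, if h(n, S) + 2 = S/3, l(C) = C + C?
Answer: -1876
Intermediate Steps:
A(x) = (-1 + x)/(2*x) (A(x) = (-1 + x)/((2*x)) = (-1 + x)*(1/(2*x)) = (-1 + x)/(2*x))
l(C) = 2*C
h(n, S) = -2 + S/3
(h(l(-2), A(1)) - 2)*469 = ((-2 + ((1/2)*(-1 + 1)/1)/3) - 2)*469 = ((-2 + ((1/2)*1*0)/3) - 2)*469 = ((-2 + (1/3)*0) - 2)*469 = ((-2 + 0) - 2)*469 = (-2 - 2)*469 = -4*469 = -1876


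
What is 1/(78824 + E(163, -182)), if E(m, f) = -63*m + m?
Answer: 1/68718 ≈ 1.4552e-5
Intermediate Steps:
E(m, f) = -62*m
1/(78824 + E(163, -182)) = 1/(78824 - 62*163) = 1/(78824 - 10106) = 1/68718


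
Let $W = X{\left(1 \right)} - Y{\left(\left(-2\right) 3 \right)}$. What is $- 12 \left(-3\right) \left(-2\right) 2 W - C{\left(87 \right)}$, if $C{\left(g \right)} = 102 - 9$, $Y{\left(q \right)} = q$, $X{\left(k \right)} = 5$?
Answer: $-1677$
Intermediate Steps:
$C{\left(g \right)} = 93$ ($C{\left(g \right)} = 102 - 9 = 93$)
$W = 11$ ($W = 5 - \left(-2\right) 3 = 5 - -6 = 5 + 6 = 11$)
$- 12 \left(-3\right) \left(-2\right) 2 W - C{\left(87 \right)} = - 12 \left(-3\right) \left(-2\right) 2 \cdot 11 - 93 = - 12 \cdot 6 \cdot 2 \cdot 11 - 93 = \left(-12\right) 12 \cdot 11 - 93 = \left(-144\right) 11 - 93 = -1584 - 93 = -1677$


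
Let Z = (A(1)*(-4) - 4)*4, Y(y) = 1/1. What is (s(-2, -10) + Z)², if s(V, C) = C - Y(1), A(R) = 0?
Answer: 729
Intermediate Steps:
Y(y) = 1
s(V, C) = -1 + C (s(V, C) = C - 1*1 = C - 1 = -1 + C)
Z = -16 (Z = (0*(-4) - 4)*4 = (0 - 4)*4 = -4*4 = -16)
(s(-2, -10) + Z)² = ((-1 - 10) - 16)² = (-11 - 16)² = (-27)² = 729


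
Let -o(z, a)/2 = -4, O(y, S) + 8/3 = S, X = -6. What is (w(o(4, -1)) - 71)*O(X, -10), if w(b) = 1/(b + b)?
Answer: 21565/24 ≈ 898.54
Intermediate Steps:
O(y, S) = -8/3 + S
o(z, a) = 8 (o(z, a) = -2*(-4) = 8)
w(b) = 1/(2*b)
(w(o(4, -1)) - 71)*O(X, -10) = ((½)/8 - 71)*(-8/3 - 10) = ((½)*(⅛) - 71)*(-38/3) = (1/16 - 71)*(-38/3) = -1135/16*(-38/3) = 21565/24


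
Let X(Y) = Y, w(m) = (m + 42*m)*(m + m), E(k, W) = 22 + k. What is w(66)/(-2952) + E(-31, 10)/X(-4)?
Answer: -20443/164 ≈ -124.65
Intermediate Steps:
w(m) = 86*m² (w(m) = (43*m)*(2*m) = 86*m²)
w(66)/(-2952) + E(-31, 10)/X(-4) = (86*66²)/(-2952) + (22 - 31)/(-4) = (86*4356)*(-1/2952) - 9*(-¼) = 374616*(-1/2952) + 9/4 = -5203/41 + 9/4 = -20443/164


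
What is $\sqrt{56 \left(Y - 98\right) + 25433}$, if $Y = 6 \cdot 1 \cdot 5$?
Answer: $5 \sqrt{865} \approx 147.05$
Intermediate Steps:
$Y = 30$ ($Y = 6 \cdot 5 = 30$)
$\sqrt{56 \left(Y - 98\right) + 25433} = \sqrt{56 \left(30 - 98\right) + 25433} = \sqrt{56 \left(-68\right) + 25433} = \sqrt{-3808 + 25433} = \sqrt{21625} = 5 \sqrt{865}$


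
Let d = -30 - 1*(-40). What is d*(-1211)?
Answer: -12110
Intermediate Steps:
d = 10 (d = -30 + 40 = 10)
d*(-1211) = 10*(-1211) = -12110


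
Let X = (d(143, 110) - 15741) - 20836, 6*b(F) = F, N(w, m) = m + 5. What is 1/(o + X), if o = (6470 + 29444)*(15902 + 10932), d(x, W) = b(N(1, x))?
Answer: 3/2891039171 ≈ 1.0377e-9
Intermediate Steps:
N(w, m) = 5 + m
b(F) = F/6
d(x, W) = ⅚ + x/6 (d(x, W) = (5 + x)/6 = ⅚ + x/6)
o = 963716276 (o = 35914*26834 = 963716276)
X = -109657/3 (X = ((⅚ + (⅙)*143) - 15741) - 20836 = ((⅚ + 143/6) - 15741) - 20836 = (74/3 - 15741) - 20836 = -47149/3 - 20836 = -109657/3 ≈ -36552.)
1/(o + X) = 1/(963716276 - 109657/3) = 1/(2891039171/3) = 3/2891039171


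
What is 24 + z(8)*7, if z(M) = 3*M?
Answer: 192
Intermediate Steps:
24 + z(8)*7 = 24 + (3*8)*7 = 24 + 24*7 = 24 + 168 = 192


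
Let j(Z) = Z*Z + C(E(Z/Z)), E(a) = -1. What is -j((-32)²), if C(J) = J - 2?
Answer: -1048573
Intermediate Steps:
C(J) = -2 + J
j(Z) = -3 + Z² (j(Z) = Z*Z + (-2 - 1) = Z² - 3 = -3 + Z²)
-j((-32)²) = -(-3 + ((-32)²)²) = -(-3 + 1024²) = -(-3 + 1048576) = -1*1048573 = -1048573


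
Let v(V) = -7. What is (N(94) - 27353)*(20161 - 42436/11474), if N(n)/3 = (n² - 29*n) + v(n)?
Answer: -1045870218316/5737 ≈ -1.8230e+8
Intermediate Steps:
N(n) = -21 - 87*n + 3*n² (N(n) = 3*((n² - 29*n) - 7) = 3*(-7 + n² - 29*n) = -21 - 87*n + 3*n²)
(N(94) - 27353)*(20161 - 42436/11474) = ((-21 - 87*94 + 3*94²) - 27353)*(20161 - 42436/11474) = ((-21 - 8178 + 3*8836) - 27353)*(20161 - 42436*1/11474) = ((-21 - 8178 + 26508) - 27353)*(20161 - 21218/5737) = (18309 - 27353)*(115642439/5737) = -9044*115642439/5737 = -1045870218316/5737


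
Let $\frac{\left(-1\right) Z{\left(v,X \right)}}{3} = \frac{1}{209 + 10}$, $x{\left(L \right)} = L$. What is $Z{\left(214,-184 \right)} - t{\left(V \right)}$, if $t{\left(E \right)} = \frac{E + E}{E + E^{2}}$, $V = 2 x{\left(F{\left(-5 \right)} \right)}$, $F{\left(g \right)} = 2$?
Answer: $- \frac{151}{365} \approx -0.4137$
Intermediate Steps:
$Z{\left(v,X \right)} = - \frac{1}{73}$ ($Z{\left(v,X \right)} = - \frac{3}{209 + 10} = - \frac{3}{219} = \left(-3\right) \frac{1}{219} = - \frac{1}{73}$)
$V = 4$ ($V = 2 \cdot 2 = 4$)
$t{\left(E \right)} = \frac{2 E}{E + E^{2}}$
$Z{\left(214,-184 \right)} - t{\left(V \right)} = - \frac{1}{73} - \frac{2}{1 + 4} = - \frac{1}{73} - \frac{2}{5} = - \frac{151}{365}$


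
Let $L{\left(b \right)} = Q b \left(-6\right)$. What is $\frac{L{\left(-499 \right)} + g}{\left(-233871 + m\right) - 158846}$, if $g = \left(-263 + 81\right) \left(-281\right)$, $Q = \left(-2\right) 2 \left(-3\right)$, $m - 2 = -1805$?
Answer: $- \frac{8707}{39452} \approx -0.2207$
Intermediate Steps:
$m = -1803$ ($m = 2 - 1805 = -1803$)
$Q = 12$ ($Q = \left(-4\right) \left(-3\right) = 12$)
$g = 51142$ ($g = \left(-182\right) \left(-281\right) = 51142$)
$L{\left(b \right)} = - 72 b$ ($L{\left(b \right)} = 12 b \left(-6\right) = - 72 b$)
$\frac{L{\left(-499 \right)} + g}{\left(-233871 + m\right) - 158846} = \frac{\left(-72\right) \left(-499\right) + 51142}{\left(-233871 - 1803\right) - 158846} = \frac{35928 + 51142}{-235674 - 158846} = \frac{87070}{-394520} = 87070 \left(- \frac{1}{394520}\right) = - \frac{8707}{39452}$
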